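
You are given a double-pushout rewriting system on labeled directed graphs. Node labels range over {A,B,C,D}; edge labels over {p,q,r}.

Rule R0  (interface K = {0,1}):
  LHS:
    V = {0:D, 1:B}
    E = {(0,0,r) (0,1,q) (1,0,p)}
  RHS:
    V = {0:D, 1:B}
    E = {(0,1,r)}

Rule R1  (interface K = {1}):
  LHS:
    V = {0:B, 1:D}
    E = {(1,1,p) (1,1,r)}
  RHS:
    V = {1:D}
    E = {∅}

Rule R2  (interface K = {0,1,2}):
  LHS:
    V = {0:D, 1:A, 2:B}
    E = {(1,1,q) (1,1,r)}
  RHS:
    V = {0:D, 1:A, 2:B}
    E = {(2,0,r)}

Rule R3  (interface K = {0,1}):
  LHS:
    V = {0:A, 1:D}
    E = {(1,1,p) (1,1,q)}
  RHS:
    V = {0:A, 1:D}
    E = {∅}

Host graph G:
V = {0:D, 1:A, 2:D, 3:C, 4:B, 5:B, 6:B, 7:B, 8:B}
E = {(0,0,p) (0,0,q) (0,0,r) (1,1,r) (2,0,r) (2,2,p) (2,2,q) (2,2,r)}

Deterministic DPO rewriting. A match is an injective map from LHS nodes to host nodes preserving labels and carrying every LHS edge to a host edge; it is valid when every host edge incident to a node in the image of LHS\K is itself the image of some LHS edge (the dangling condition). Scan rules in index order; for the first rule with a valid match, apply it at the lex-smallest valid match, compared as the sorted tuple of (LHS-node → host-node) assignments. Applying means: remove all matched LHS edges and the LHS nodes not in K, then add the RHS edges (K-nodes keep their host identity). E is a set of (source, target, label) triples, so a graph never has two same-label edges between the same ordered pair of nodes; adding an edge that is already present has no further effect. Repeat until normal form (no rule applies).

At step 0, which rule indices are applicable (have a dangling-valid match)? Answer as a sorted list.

Answer: [R1,R3]

Rewrite trace:
R0: no valid match — LHS pattern not found
R1: 10 valid matches — {0↦4, 1↦0}, {0↦4, 1↦2}, {0↦5, 1↦0} (+7 more)
R2: no valid match — LHS pattern not found
R3: 2 valid matches — {0↦1, 1↦0}, {0↦1, 1↦2}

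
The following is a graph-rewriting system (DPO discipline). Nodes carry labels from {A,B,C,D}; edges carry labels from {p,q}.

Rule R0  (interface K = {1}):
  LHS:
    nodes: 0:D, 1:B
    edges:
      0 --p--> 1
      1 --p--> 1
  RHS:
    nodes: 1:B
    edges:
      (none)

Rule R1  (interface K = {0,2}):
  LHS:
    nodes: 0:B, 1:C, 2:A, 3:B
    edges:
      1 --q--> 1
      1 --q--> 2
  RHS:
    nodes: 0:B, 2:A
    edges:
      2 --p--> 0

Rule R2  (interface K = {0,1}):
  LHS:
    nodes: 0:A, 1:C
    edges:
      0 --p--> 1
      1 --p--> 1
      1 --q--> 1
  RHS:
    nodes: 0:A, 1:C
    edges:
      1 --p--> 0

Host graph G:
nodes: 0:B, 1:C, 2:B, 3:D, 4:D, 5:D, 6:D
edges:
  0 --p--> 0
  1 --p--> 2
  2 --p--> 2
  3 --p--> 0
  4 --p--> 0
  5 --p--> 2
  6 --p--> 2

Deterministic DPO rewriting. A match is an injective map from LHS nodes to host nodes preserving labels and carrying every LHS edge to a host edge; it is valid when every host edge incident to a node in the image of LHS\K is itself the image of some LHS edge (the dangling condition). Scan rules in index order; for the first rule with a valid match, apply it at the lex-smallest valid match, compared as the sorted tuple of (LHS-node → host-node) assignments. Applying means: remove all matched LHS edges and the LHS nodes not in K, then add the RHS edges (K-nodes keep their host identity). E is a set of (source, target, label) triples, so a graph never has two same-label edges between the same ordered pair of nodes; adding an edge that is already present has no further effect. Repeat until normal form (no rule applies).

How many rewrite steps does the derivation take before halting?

Answer: 2

Steps:
initial: |V|=7 |E|=7  E = 0-p->0 1-p->2 2-p->2 3-p->0 4-p->0 5-p->2 6-p->2
step 1: apply R0 at {0↦3, 1↦0}  → |V|=6 |E|=5  E = 1-p->2 2-p->2 4-p->0 5-p->2 6-p->2
step 2: apply R0 at {0↦5, 1↦2}  → |V|=5 |E|=3  E = 1-p->2 4-p->0 6-p->2
halt: no rule applies after step 2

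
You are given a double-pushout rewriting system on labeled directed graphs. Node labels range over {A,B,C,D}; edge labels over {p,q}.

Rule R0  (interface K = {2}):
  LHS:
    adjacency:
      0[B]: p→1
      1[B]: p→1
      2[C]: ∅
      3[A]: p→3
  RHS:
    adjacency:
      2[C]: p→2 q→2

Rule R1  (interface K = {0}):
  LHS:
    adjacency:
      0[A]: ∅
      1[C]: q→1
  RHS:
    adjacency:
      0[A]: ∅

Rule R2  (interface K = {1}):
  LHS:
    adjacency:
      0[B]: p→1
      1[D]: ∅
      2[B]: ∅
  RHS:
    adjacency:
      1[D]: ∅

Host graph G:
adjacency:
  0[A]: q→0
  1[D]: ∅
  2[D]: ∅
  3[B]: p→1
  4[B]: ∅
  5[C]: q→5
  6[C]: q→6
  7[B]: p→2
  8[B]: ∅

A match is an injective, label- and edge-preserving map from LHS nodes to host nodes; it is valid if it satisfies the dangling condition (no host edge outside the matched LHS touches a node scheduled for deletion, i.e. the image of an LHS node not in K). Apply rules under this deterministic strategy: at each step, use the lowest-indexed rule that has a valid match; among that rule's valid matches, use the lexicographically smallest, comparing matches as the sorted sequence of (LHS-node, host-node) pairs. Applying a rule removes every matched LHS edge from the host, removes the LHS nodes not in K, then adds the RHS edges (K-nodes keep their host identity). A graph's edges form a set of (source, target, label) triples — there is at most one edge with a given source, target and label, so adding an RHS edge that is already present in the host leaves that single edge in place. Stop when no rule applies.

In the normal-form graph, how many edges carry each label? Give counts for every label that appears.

[0] host  ⇒  9 nodes, 5 edges  {0-q->0 3-p->1 5-q->5 6-q->6 7-p->2}
[1] R1 @ {0↦0, 1↦5}  ⇒  8 nodes, 4 edges  {0-q->0 3-p->1 6-q->6 7-p->2}
[2] R1 @ {0↦0, 1↦6}  ⇒  7 nodes, 3 edges  {0-q->0 3-p->1 7-p->2}
[3] R2 @ {0↦3, 1↦1, 2↦4}  ⇒  5 nodes, 2 edges  {0-q->0 7-p->2}
[4] R2 @ {0↦7, 1↦2, 2↦8}  ⇒  3 nodes, 1 edges  {0-q->0}
halt: no rule applies after step 4
NF edges: [(0, 0, 'q')]

Answer: q:1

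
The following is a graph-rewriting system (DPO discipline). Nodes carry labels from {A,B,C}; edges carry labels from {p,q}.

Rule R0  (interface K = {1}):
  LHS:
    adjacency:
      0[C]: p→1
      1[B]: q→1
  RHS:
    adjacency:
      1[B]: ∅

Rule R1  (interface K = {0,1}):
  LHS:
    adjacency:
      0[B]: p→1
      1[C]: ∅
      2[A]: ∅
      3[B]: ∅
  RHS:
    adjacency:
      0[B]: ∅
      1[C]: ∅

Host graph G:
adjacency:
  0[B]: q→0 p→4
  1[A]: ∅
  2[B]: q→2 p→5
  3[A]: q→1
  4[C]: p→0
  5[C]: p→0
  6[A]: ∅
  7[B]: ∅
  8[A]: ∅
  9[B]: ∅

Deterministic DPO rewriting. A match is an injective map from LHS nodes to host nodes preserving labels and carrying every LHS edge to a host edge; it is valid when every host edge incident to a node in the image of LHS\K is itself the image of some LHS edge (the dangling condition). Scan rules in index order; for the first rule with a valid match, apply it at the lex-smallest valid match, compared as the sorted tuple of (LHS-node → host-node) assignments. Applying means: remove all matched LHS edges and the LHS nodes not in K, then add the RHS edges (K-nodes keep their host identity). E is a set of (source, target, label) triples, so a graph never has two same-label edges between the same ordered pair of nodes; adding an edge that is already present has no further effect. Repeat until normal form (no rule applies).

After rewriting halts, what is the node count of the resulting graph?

initial: |V|=10 |E|=7  E = 0-q->0 0-p->4 2-q->2 2-p->5 3-q->1 4-p->0 5-p->0
step 1: apply R1 at {0↦0, 1↦4, 2↦6, 3↦7}  → |V|=8 |E|=6  E = 0-q->0 2-q->2 2-p->5 3-q->1 4-p->0 5-p->0
step 2: apply R0 at {0↦4, 1↦0}  → |V|=7 |E|=4  E = 2-q->2 2-p->5 3-q->1 5-p->0
step 3: apply R1 at {0↦2, 1↦5, 2↦8, 3↦9}  → |V|=5 |E|=3  E = 2-q->2 3-q->1 5-p->0
halt: no rule applies after step 3
NF nodes: {0:B, 1:A, 2:B, 3:A, 5:C}

Answer: 5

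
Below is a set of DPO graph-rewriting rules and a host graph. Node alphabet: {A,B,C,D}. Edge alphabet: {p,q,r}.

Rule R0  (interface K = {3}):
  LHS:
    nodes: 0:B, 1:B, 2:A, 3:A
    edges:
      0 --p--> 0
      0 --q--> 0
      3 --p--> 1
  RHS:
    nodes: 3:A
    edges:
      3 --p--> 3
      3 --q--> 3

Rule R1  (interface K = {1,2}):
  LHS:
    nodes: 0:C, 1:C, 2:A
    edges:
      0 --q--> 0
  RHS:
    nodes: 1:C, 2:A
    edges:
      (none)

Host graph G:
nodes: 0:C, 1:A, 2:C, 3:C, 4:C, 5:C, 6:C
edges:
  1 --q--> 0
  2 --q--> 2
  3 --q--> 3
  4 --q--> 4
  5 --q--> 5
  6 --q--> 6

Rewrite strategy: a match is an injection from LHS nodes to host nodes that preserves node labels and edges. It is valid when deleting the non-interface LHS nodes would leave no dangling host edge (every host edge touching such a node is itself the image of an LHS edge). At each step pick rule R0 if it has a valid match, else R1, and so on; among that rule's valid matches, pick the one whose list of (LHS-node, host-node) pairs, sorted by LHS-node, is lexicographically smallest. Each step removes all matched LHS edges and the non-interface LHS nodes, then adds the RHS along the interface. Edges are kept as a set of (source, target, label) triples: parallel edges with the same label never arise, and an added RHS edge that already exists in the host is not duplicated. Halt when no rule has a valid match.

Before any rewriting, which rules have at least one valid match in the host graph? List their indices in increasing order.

Answer: [R1]

Derivation:
R0: no valid match — LHS pattern not found
R1: 25 valid matches — {0↦2, 1↦0, 2↦1}, {0↦2, 1↦3, 2↦1}, {0↦2, 1↦4, 2↦1} (+22 more)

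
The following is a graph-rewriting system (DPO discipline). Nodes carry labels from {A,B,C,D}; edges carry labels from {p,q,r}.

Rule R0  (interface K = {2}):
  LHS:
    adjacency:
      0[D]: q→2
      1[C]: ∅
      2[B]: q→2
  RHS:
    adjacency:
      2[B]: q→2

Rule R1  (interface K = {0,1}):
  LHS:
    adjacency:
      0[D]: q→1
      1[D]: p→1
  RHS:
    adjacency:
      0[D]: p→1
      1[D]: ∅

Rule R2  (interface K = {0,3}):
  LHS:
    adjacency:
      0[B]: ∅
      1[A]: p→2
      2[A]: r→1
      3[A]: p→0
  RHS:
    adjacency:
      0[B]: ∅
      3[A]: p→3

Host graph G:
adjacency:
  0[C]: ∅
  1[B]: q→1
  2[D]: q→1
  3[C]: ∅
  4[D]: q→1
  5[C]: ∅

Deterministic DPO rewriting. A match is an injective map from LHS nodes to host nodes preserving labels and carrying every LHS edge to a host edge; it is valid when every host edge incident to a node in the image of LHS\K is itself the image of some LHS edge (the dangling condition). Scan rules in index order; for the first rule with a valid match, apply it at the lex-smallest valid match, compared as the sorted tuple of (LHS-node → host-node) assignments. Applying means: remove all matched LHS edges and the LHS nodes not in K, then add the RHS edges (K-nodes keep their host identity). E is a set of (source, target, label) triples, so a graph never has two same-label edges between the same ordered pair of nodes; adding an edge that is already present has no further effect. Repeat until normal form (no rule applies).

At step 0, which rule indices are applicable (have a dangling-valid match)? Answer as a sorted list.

Answer: [R0]

Rewrite trace:
R0: 6 valid matches — {0↦2, 1↦0, 2↦1}, {0↦2, 1↦3, 2↦1}, {0↦2, 1↦5, 2↦1} (+3 more)
R1: no valid match — LHS pattern not found
R2: no valid match — LHS pattern not found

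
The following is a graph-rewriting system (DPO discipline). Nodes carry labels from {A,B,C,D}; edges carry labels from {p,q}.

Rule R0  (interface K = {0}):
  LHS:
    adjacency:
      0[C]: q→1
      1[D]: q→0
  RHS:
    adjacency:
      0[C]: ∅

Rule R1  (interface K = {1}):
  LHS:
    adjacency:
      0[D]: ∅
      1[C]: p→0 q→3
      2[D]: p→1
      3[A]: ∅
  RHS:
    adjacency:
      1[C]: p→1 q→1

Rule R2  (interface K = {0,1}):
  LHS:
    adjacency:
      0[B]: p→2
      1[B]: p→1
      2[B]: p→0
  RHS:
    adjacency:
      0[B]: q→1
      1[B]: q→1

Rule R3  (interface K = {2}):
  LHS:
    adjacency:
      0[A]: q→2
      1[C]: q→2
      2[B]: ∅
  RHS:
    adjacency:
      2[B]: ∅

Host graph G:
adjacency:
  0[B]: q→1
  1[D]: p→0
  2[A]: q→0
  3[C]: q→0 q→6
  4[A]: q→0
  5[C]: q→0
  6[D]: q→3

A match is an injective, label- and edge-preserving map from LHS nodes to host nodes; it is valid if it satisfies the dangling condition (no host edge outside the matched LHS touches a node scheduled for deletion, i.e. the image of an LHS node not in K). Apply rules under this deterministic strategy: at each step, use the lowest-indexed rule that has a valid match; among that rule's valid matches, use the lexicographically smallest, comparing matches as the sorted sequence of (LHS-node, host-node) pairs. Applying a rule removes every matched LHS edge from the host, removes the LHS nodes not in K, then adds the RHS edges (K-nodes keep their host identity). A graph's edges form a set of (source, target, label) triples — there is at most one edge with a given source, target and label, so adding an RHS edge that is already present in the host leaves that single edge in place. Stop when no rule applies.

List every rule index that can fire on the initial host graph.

R0: 1 valid match — {0↦3, 1↦6}
R1: no valid match — LHS pattern not found
R2: no valid match — LHS pattern not found
R3: 2 valid matches — {0↦2, 1↦5, 2↦0}, {0↦4, 1↦5, 2↦0}

Answer: [R0,R3]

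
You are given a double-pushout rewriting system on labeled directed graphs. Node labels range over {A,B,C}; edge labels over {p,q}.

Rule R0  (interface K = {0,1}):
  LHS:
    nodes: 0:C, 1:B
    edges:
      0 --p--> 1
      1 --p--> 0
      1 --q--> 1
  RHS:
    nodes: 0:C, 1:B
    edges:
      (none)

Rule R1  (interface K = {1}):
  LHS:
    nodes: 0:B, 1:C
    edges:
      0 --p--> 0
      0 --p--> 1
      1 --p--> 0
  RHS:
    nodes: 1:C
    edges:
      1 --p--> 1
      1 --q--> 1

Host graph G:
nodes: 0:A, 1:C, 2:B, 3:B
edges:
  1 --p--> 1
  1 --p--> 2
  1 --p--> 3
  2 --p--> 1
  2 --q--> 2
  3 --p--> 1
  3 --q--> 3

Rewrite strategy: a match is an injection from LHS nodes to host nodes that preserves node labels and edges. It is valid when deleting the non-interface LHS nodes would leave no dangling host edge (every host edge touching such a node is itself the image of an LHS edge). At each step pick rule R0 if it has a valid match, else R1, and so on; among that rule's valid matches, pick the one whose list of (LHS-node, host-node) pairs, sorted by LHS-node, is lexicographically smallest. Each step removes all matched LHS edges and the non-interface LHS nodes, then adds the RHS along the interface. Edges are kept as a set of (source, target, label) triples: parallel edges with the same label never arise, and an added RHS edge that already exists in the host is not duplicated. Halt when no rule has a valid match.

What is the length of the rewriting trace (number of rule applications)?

start.  V:4 E:7  edges: 1-p->1 1-p->2 1-p->3 2-p->1 2-q->2 3-p->1 3-q->3
1. fire R0 via {0↦1, 1↦2}  →  V:4 E:4  edges: 1-p->1 1-p->3 3-p->1 3-q->3
2. fire R0 via {0↦1, 1↦3}  →  V:4 E:1  edges: 1-p->1
halt: no rule applies after step 2

Answer: 2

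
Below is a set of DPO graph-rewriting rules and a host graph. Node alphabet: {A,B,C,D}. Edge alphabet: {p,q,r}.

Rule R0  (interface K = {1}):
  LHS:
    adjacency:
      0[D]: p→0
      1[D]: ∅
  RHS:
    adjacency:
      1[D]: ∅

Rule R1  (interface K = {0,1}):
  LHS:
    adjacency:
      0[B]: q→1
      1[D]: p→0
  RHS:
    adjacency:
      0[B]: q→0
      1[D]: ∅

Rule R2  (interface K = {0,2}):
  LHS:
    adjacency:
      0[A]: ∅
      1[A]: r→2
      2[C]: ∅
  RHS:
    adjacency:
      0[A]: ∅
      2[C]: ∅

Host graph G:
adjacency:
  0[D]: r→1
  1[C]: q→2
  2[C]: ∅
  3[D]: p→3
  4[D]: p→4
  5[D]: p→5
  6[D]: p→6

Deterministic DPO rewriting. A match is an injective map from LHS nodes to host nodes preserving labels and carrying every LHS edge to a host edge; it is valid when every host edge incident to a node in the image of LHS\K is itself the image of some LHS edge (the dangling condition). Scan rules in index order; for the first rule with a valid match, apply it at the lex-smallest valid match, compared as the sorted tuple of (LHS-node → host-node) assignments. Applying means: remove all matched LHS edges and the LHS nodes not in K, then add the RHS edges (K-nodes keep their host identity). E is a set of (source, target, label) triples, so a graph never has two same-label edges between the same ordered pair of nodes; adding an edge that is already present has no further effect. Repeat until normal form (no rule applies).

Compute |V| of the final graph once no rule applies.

[0] host  ⇒  7 nodes, 6 edges  {0-r->1 1-q->2 3-p->3 4-p->4 5-p->5 6-p->6}
[1] R0 @ {0↦3, 1↦0}  ⇒  6 nodes, 5 edges  {0-r->1 1-q->2 4-p->4 5-p->5 6-p->6}
[2] R0 @ {0↦4, 1↦0}  ⇒  5 nodes, 4 edges  {0-r->1 1-q->2 5-p->5 6-p->6}
[3] R0 @ {0↦5, 1↦0}  ⇒  4 nodes, 3 edges  {0-r->1 1-q->2 6-p->6}
[4] R0 @ {0↦6, 1↦0}  ⇒  3 nodes, 2 edges  {0-r->1 1-q->2}
final graph: no rule applies after step 4
NF nodes: {0:D, 1:C, 2:C}

Answer: 3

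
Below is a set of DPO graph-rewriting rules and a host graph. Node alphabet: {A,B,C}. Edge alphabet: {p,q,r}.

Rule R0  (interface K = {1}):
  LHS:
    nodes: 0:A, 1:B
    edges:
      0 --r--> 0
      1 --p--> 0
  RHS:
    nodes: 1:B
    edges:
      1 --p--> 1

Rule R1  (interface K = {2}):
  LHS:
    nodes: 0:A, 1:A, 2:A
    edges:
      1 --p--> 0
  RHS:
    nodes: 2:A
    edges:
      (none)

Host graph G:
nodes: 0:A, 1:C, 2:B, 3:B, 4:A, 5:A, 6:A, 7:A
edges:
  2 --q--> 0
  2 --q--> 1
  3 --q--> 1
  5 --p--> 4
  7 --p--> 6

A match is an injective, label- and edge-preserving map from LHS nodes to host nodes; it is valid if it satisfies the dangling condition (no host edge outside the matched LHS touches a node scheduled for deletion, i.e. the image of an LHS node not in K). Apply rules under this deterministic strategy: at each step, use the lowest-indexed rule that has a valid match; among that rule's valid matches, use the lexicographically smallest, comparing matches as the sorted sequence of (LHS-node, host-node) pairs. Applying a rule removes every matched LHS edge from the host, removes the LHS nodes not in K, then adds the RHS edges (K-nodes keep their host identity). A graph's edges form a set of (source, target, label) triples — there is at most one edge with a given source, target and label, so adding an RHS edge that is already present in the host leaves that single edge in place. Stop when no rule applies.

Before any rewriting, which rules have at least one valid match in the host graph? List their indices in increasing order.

Answer: [R1]

Steps:
R0: no valid match — LHS pattern not found
R1: 6 valid matches — {0↦4, 1↦5, 2↦0}, {0↦4, 1↦5, 2↦6}, {0↦4, 1↦5, 2↦7} (+3 more)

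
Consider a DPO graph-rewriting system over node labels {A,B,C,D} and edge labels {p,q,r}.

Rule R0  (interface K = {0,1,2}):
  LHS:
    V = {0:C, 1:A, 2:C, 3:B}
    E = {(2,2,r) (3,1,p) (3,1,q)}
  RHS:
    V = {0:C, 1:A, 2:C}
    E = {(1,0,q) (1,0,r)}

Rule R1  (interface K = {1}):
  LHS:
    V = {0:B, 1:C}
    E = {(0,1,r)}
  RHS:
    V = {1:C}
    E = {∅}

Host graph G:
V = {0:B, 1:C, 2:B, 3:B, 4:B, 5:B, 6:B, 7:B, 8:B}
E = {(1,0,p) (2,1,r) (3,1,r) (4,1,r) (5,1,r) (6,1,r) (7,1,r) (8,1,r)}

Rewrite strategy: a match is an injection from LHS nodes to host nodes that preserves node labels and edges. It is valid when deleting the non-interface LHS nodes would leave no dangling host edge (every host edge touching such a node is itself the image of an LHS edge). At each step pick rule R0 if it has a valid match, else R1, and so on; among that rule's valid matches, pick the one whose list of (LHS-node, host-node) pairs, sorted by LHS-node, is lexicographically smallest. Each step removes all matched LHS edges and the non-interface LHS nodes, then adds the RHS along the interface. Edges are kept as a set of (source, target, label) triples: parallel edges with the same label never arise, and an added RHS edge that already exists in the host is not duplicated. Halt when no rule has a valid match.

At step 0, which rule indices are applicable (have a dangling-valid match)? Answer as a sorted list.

Answer: [R1]

Rewrite trace:
R0: no valid match — LHS pattern not found
R1: 7 valid matches — {0↦2, 1↦1}, {0↦3, 1↦1}, {0↦4, 1↦1} (+4 more)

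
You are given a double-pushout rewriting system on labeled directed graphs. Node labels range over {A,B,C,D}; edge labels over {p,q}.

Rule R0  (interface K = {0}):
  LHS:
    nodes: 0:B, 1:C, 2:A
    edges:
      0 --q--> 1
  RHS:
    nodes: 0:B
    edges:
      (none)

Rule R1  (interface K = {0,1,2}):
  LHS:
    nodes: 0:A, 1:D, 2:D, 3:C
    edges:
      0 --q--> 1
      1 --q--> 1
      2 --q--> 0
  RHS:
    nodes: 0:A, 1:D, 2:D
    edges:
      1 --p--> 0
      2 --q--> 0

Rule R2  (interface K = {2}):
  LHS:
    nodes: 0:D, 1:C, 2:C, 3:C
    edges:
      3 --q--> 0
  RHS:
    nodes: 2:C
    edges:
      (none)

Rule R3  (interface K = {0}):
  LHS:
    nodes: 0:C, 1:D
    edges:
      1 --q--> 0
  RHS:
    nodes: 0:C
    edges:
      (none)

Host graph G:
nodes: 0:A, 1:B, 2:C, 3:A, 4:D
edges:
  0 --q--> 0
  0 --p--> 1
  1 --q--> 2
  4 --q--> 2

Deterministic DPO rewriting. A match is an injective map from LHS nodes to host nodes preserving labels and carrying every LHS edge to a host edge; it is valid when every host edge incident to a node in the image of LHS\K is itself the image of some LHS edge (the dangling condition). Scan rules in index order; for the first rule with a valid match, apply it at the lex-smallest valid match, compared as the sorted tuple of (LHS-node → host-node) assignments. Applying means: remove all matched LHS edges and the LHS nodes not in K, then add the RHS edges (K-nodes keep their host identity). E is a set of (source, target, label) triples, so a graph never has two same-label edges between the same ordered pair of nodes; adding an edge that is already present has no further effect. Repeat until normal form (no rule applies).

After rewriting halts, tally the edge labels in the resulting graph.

start.  V:5 E:4  edges: 0-q->0 0-p->1 1-q->2 4-q->2
1. fire R3 via {0↦2, 1↦4}  →  V:4 E:3  edges: 0-q->0 0-p->1 1-q->2
2. fire R0 via {0↦1, 1↦2, 2↦3}  →  V:2 E:2  edges: 0-q->0 0-p->1
final graph: no rule applies after step 2
NF edges: [(0, 0, 'q'), (0, 1, 'p')]

Answer: p:1 q:1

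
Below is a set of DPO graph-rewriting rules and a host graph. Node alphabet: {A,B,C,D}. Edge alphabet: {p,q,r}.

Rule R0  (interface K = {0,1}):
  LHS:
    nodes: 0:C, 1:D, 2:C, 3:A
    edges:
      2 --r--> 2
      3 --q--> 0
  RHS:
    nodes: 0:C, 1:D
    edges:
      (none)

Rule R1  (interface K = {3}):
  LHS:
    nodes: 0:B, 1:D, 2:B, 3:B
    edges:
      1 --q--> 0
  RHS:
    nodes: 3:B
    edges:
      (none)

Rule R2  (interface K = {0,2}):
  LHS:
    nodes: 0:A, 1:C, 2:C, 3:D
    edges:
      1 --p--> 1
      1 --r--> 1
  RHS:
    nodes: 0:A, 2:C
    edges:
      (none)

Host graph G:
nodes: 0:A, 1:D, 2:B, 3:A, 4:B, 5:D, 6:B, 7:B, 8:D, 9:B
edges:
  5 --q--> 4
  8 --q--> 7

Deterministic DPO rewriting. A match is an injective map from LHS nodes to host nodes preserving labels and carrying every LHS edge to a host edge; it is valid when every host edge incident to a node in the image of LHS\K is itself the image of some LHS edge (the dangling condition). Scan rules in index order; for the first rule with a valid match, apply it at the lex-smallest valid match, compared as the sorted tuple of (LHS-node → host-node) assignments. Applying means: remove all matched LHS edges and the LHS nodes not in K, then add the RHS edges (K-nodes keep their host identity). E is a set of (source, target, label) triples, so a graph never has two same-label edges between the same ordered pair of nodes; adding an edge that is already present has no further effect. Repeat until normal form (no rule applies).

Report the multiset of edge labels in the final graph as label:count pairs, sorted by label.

Answer: (no edges)

Derivation:
start.  V:10 E:2  edges: 5-q->4 8-q->7
1. fire R1 via {0↦4, 1↦5, 2↦2, 3↦6}  →  V:7 E:1  edges: 8-q->7
2. fire R1 via {0↦7, 1↦8, 2↦6, 3↦9}  →  V:4 E:0  edges: ∅
halt: no rule applies after step 2
NF edges: []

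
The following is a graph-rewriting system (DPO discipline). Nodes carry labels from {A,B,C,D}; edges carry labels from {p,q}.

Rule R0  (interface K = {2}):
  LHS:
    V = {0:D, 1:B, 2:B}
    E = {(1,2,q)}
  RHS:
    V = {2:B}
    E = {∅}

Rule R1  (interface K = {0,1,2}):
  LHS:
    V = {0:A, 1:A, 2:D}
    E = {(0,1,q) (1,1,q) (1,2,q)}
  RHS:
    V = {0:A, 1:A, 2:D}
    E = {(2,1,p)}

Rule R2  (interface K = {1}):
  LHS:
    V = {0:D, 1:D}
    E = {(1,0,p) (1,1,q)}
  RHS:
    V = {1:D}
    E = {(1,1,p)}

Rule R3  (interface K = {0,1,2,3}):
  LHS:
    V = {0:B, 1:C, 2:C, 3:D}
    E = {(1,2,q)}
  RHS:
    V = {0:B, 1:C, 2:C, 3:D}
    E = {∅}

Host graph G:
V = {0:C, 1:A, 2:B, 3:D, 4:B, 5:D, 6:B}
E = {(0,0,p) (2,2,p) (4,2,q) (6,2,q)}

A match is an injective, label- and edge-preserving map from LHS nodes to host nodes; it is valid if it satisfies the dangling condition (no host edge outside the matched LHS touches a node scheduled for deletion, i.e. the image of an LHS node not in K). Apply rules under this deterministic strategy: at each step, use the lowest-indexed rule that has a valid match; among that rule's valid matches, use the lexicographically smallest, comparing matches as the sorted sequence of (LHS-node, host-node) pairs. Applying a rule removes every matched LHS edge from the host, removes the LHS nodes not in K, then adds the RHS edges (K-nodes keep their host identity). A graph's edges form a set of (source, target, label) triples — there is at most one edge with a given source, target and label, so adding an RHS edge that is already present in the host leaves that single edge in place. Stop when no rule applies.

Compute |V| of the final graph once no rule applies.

Answer: 3

Steps:
start.  V:7 E:4  edges: 0-p->0 2-p->2 4-q->2 6-q->2
1. fire R0 via {0↦3, 1↦4, 2↦2}  →  V:5 E:3  edges: 0-p->0 2-p->2 6-q->2
2. fire R0 via {0↦5, 1↦6, 2↦2}  →  V:3 E:2  edges: 0-p->0 2-p->2
normal form: no rule applies after step 2
NF nodes: {0:C, 1:A, 2:B}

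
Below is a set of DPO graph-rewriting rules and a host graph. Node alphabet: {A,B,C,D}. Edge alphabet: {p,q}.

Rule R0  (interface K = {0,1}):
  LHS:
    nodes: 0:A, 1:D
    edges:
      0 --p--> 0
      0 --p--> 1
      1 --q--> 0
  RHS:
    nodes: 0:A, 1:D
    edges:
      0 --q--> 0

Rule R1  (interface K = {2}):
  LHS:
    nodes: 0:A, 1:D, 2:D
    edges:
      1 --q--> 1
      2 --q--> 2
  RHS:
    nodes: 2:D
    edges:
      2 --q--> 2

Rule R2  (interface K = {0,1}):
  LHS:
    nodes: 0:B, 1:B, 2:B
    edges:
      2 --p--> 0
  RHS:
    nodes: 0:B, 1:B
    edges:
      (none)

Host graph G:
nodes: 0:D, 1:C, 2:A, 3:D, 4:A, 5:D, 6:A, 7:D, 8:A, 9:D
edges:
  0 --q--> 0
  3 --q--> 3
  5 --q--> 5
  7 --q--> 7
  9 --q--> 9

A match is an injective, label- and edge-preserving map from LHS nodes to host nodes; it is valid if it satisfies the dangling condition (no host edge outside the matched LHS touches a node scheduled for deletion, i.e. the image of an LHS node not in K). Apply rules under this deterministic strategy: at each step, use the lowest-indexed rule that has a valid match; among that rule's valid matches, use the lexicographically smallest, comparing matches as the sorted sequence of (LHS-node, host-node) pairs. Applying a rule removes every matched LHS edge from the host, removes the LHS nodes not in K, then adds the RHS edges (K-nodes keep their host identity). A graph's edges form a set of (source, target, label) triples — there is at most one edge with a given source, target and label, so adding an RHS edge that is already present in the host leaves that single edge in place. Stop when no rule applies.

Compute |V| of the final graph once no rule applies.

Answer: 2

Rewrite trace:
initial: |V|=10 |E|=5  E = 0-q->0 3-q->3 5-q->5 7-q->7 9-q->9
step 1: apply R1 at {0↦2, 1↦0, 2↦3}  → |V|=8 |E|=4  E = 3-q->3 5-q->5 7-q->7 9-q->9
step 2: apply R1 at {0↦4, 1↦3, 2↦5}  → |V|=6 |E|=3  E = 5-q->5 7-q->7 9-q->9
step 3: apply R1 at {0↦6, 1↦5, 2↦7}  → |V|=4 |E|=2  E = 7-q->7 9-q->9
step 4: apply R1 at {0↦8, 1↦7, 2↦9}  → |V|=2 |E|=1  E = 9-q->9
normal form: no rule applies after step 4
NF nodes: {1:C, 9:D}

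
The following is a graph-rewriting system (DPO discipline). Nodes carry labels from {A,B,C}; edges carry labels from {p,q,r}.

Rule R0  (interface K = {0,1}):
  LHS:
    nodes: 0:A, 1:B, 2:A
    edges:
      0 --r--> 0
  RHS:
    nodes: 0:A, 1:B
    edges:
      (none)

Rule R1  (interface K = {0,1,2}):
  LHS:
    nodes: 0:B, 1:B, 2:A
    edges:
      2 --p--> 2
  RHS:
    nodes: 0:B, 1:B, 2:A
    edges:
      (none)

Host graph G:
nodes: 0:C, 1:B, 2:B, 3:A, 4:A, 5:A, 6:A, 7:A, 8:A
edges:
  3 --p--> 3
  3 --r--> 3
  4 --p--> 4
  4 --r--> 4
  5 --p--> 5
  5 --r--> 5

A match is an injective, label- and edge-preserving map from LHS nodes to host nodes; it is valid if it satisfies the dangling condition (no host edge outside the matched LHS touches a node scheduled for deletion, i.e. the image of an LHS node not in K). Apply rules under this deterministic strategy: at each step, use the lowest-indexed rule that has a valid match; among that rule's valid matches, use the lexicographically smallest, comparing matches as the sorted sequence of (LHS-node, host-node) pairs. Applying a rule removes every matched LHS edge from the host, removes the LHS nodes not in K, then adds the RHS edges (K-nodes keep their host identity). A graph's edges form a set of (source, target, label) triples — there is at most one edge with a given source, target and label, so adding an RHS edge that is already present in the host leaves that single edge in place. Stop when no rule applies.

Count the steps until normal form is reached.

Answer: 6

Rewrite trace:
start.  V:9 E:6  edges: 3-p->3 3-r->3 4-p->4 4-r->4 5-p->5 5-r->5
1. fire R0 via {0↦3, 1↦1, 2↦6}  →  V:8 E:5  edges: 3-p->3 4-p->4 4-r->4 5-p->5 5-r->5
2. fire R0 via {0↦4, 1↦1, 2↦7}  →  V:7 E:4  edges: 3-p->3 4-p->4 5-p->5 5-r->5
3. fire R0 via {0↦5, 1↦1, 2↦8}  →  V:6 E:3  edges: 3-p->3 4-p->4 5-p->5
4. fire R1 via {0↦1, 1↦2, 2↦3}  →  V:6 E:2  edges: 4-p->4 5-p->5
5. fire R1 via {0↦1, 1↦2, 2↦4}  →  V:6 E:1  edges: 5-p->5
6. fire R1 via {0↦1, 1↦2, 2↦5}  →  V:6 E:0  edges: ∅
halt: no rule applies after step 6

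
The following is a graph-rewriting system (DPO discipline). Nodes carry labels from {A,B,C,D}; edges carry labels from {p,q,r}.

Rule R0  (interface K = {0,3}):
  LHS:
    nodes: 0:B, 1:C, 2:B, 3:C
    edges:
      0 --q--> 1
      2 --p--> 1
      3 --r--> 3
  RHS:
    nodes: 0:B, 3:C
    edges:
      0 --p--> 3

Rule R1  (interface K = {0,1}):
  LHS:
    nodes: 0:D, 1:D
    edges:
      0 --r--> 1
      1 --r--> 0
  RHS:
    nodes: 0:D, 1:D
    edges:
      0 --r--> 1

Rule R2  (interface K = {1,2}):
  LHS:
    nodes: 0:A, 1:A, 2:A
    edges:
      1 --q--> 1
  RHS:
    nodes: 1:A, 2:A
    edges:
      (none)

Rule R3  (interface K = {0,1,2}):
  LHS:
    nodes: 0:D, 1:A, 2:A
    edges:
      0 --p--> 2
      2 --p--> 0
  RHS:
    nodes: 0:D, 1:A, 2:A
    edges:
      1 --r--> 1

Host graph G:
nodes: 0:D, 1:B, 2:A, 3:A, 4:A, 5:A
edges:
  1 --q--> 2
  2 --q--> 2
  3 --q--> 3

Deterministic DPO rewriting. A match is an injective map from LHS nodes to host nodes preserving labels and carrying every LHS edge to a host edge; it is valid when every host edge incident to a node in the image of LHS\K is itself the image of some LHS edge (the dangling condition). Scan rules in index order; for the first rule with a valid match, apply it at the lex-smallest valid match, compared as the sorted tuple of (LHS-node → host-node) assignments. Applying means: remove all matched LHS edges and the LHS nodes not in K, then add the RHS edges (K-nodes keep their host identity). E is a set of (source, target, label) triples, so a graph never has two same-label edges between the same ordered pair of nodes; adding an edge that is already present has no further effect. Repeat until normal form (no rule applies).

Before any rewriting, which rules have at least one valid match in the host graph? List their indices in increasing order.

R0: no valid match — LHS pattern not found
R1: no valid match — LHS pattern not found
R2: 8 valid matches — {0↦4, 1↦2, 2↦3}, {0↦4, 1↦2, 2↦5}, {0↦4, 1↦3, 2↦2} (+5 more)
R3: no valid match — LHS pattern not found

Answer: [R2]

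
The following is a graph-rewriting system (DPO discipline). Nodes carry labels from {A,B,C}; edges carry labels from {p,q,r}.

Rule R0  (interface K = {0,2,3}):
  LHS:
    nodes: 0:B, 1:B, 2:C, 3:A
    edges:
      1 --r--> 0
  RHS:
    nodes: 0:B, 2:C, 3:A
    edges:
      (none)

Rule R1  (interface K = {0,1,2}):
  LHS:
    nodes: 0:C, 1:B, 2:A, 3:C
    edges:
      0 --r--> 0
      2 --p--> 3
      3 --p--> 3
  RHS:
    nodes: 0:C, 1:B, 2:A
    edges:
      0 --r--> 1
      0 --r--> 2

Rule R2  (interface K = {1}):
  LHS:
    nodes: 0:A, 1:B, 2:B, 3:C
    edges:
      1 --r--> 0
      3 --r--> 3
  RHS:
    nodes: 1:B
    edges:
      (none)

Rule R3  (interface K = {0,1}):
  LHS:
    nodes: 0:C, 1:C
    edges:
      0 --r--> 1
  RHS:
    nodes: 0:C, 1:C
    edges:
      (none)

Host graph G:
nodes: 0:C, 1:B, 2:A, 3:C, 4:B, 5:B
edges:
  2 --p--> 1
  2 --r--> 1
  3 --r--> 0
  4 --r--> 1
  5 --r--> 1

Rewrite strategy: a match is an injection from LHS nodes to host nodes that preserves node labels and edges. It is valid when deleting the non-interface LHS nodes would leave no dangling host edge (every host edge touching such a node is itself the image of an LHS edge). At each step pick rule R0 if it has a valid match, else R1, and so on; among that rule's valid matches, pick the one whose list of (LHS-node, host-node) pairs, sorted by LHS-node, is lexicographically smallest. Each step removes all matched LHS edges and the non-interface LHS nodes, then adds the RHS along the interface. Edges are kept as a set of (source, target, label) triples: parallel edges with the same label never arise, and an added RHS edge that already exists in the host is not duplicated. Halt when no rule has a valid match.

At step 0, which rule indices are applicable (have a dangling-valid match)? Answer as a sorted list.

R0: 4 valid matches — {0↦1, 1↦4, 2↦0, 3↦2}, {0↦1, 1↦4, 2↦3, 3↦2}, {0↦1, 1↦5, 2↦0, 3↦2} (+1 more)
R1: no valid match — LHS pattern not found
R2: no valid match — LHS pattern not found
R3: 1 valid match — {0↦3, 1↦0}

Answer: [R0,R3]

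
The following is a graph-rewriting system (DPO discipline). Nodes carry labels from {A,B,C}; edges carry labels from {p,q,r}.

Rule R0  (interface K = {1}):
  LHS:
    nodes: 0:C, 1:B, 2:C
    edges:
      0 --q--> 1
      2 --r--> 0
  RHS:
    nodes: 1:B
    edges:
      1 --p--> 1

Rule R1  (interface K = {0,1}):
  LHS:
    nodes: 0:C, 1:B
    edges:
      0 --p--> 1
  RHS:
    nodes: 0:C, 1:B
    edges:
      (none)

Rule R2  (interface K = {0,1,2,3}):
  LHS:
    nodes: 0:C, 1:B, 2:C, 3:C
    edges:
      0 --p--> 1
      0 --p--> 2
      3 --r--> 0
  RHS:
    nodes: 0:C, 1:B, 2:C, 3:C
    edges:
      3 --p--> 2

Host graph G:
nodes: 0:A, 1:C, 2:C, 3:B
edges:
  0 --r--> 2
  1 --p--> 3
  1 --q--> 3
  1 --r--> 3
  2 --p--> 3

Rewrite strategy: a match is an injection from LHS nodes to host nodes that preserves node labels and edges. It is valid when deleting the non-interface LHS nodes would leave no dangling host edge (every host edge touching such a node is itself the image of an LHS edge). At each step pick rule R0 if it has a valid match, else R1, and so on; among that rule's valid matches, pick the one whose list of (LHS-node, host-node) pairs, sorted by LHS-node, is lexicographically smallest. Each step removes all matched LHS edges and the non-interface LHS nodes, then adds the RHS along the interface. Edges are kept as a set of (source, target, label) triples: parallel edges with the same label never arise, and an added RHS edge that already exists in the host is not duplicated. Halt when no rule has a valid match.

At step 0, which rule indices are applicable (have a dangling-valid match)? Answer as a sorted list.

Answer: [R1]

Derivation:
R0: no valid match — LHS pattern not found
R1: 2 valid matches — {0↦1, 1↦3}, {0↦2, 1↦3}
R2: no valid match — LHS pattern not found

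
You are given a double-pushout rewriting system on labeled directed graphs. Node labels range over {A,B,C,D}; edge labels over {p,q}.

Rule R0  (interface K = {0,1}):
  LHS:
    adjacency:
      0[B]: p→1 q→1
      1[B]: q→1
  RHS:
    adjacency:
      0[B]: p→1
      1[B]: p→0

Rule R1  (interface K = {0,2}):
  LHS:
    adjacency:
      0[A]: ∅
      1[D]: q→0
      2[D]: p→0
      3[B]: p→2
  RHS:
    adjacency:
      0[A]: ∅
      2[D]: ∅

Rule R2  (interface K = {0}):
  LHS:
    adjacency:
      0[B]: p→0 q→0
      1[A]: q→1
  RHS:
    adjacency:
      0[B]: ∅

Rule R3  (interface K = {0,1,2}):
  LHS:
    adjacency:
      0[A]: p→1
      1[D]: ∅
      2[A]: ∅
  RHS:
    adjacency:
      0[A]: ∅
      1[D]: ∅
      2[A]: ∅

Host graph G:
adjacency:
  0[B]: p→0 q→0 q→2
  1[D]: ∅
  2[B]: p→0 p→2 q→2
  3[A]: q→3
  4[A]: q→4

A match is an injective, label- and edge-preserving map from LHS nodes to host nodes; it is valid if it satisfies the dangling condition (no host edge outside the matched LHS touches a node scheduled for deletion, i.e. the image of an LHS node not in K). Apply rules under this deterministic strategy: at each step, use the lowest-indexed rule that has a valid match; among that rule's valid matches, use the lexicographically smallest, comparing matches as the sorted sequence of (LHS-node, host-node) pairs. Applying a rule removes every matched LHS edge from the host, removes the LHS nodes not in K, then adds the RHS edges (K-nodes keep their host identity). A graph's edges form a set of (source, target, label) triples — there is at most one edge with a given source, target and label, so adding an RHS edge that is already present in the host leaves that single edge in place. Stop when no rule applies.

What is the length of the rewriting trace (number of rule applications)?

initial: |V|=5 |E|=8  E = 0-p->0 0-q->0 0-q->2 2-p->0 2-p->2 2-q->2 3-q->3 4-q->4
step 1: apply R2 at {0↦0, 1↦3}  → |V|=4 |E|=5  E = 0-q->2 2-p->0 2-p->2 2-q->2 4-q->4
step 2: apply R2 at {0↦2, 1↦4}  → |V|=3 |E|=2  E = 0-q->2 2-p->0
normal form: no rule applies after step 2

Answer: 2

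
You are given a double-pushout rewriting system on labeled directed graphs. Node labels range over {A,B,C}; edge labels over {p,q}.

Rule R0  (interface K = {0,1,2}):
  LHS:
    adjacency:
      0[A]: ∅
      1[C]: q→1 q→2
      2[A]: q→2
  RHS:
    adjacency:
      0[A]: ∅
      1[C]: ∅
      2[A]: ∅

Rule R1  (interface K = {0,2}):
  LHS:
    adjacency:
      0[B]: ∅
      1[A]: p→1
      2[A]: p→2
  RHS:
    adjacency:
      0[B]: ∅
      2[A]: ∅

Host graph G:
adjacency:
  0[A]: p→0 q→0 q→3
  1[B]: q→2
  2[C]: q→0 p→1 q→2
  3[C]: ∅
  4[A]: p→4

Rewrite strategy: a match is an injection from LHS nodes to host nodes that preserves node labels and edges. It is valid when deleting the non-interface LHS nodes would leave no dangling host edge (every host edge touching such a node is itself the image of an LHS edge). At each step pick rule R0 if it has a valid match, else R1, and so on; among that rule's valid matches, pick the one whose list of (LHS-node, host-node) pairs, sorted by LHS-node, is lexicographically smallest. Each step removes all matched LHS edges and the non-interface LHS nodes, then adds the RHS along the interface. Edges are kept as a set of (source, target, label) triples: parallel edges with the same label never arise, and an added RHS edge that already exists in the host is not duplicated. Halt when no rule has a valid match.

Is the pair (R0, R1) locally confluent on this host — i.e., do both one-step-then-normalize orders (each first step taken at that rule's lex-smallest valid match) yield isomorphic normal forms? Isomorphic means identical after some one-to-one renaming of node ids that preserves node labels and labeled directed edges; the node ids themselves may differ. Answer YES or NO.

branch R0-first: apply at {0↦4, 1↦2, 2↦0} → |E|=5, then 1 more step(s) → NF |V|=4 |E|=3 V={0:A, 1:B, 2:C, 3:C} E=0-q->3 1-q->2 2-p->1
branch R1-first: apply at {0↦1, 1↦4, 2↦0} → |E|=6, then 0 more step(s) → NF |V|=4 |E|=6 V={0:A, 1:B, 2:C, 3:C} E=0-q->0 0-q->3 1-q->2 2-q->0 2-p->1 2-q->2
graphs not isomorphic

Answer: NO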